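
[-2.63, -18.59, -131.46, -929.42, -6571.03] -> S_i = -2.63*7.07^i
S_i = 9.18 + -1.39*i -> [9.18, 7.79, 6.4, 5.01, 3.62]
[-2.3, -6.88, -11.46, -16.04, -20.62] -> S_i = -2.30 + -4.58*i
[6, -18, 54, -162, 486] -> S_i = 6*-3^i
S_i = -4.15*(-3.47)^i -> [-4.15, 14.4, -49.97, 173.39, -601.68]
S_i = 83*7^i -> [83, 581, 4067, 28469, 199283]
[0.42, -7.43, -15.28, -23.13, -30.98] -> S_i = 0.42 + -7.85*i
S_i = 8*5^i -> [8, 40, 200, 1000, 5000]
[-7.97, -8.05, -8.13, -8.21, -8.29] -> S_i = -7.97 + -0.08*i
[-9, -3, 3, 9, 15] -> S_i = -9 + 6*i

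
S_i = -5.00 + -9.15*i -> [-5.0, -14.15, -23.3, -32.45, -41.6]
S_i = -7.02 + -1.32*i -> [-7.02, -8.34, -9.66, -10.98, -12.3]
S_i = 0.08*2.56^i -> [0.08, 0.2, 0.52, 1.34, 3.44]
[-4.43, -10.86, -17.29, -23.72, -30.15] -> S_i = -4.43 + -6.43*i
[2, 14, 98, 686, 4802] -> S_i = 2*7^i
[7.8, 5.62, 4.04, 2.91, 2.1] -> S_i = 7.80*0.72^i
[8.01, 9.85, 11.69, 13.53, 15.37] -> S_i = 8.01 + 1.84*i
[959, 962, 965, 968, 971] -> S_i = 959 + 3*i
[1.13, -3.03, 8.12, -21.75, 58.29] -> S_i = 1.13*(-2.68)^i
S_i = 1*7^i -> [1, 7, 49, 343, 2401]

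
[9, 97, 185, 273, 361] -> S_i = 9 + 88*i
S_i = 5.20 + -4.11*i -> [5.2, 1.09, -3.02, -7.13, -11.24]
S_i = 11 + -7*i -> [11, 4, -3, -10, -17]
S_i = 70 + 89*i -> [70, 159, 248, 337, 426]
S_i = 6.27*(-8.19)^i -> [6.27, -51.35, 420.57, -3444.44, 28210.0]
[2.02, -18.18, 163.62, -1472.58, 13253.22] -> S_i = 2.02*(-9.00)^i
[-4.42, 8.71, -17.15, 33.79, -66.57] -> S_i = -4.42*(-1.97)^i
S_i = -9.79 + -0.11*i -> [-9.79, -9.9, -10.01, -10.12, -10.23]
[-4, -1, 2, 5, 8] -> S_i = -4 + 3*i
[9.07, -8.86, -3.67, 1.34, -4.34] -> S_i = Random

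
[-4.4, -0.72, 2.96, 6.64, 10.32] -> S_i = -4.40 + 3.68*i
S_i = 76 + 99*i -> [76, 175, 274, 373, 472]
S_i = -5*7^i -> [-5, -35, -245, -1715, -12005]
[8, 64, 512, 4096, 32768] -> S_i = 8*8^i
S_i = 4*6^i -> [4, 24, 144, 864, 5184]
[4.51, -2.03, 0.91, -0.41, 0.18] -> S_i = 4.51*(-0.45)^i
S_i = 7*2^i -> [7, 14, 28, 56, 112]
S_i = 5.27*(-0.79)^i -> [5.27, -4.16, 3.29, -2.6, 2.05]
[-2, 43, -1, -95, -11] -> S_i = Random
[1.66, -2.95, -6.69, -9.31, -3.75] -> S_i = Random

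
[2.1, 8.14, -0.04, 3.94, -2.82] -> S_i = Random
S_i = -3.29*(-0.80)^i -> [-3.29, 2.63, -2.11, 1.68, -1.35]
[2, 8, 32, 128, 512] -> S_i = 2*4^i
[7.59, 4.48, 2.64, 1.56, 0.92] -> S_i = 7.59*0.59^i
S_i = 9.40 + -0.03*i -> [9.4, 9.37, 9.34, 9.31, 9.28]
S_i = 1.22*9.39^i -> [1.22, 11.46, 107.57, 1010.08, 9484.67]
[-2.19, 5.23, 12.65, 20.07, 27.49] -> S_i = -2.19 + 7.42*i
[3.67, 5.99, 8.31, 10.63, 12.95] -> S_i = 3.67 + 2.32*i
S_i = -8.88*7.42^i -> [-8.88, -65.89, -488.9, -3627.64, -26917.12]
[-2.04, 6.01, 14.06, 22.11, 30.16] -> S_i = -2.04 + 8.05*i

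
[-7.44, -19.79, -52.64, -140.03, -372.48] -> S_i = -7.44*2.66^i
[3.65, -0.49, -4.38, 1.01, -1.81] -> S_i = Random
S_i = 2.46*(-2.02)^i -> [2.46, -4.97, 10.04, -20.28, 40.96]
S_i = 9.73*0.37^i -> [9.73, 3.6, 1.33, 0.49, 0.18]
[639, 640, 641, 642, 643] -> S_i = 639 + 1*i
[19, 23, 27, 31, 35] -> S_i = 19 + 4*i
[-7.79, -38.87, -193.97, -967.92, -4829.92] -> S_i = -7.79*4.99^i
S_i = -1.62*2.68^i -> [-1.62, -4.34, -11.64, -31.18, -83.57]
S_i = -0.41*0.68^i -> [-0.41, -0.28, -0.19, -0.13, -0.09]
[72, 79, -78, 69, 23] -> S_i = Random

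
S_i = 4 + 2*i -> [4, 6, 8, 10, 12]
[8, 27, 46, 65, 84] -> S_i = 8 + 19*i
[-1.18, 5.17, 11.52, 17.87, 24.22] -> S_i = -1.18 + 6.35*i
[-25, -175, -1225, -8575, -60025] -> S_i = -25*7^i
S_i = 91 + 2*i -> [91, 93, 95, 97, 99]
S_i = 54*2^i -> [54, 108, 216, 432, 864]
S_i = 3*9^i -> [3, 27, 243, 2187, 19683]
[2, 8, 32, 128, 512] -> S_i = 2*4^i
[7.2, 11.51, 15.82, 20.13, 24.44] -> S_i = 7.20 + 4.31*i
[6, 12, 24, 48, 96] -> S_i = 6*2^i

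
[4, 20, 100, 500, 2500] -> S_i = 4*5^i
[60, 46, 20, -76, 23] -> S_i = Random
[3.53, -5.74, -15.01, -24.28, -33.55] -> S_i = 3.53 + -9.27*i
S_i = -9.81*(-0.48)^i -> [-9.81, 4.71, -2.26, 1.08, -0.52]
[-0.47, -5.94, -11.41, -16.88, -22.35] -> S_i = -0.47 + -5.47*i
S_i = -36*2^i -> [-36, -72, -144, -288, -576]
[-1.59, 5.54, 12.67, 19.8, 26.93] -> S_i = -1.59 + 7.13*i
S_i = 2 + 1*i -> [2, 3, 4, 5, 6]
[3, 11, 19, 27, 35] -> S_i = 3 + 8*i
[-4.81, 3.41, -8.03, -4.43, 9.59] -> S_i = Random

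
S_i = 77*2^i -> [77, 154, 308, 616, 1232]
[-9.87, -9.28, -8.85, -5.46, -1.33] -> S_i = Random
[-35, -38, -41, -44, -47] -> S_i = -35 + -3*i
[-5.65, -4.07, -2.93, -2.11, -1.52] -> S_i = -5.65*0.72^i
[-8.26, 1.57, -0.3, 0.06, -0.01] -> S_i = -8.26*(-0.19)^i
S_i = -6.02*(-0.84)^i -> [-6.02, 5.06, -4.25, 3.57, -3.0]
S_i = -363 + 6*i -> [-363, -357, -351, -345, -339]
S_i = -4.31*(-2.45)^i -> [-4.31, 10.56, -25.87, 63.38, -155.29]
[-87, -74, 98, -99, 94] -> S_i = Random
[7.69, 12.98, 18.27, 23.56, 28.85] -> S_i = 7.69 + 5.29*i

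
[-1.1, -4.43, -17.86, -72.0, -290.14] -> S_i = -1.10*4.03^i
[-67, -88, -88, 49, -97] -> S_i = Random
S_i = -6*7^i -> [-6, -42, -294, -2058, -14406]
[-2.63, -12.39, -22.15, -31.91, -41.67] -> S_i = -2.63 + -9.76*i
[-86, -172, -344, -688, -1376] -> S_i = -86*2^i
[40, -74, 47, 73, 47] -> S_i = Random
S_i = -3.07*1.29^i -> [-3.07, -3.96, -5.11, -6.59, -8.5]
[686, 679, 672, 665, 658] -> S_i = 686 + -7*i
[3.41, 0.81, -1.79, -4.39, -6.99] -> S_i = 3.41 + -2.60*i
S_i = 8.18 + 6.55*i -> [8.18, 14.73, 21.28, 27.83, 34.38]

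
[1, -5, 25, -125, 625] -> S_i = 1*-5^i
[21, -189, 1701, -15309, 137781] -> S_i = 21*-9^i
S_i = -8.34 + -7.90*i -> [-8.34, -16.24, -24.14, -32.04, -39.94]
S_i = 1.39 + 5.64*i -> [1.39, 7.03, 12.67, 18.31, 23.95]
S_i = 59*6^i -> [59, 354, 2124, 12744, 76464]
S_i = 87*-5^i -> [87, -435, 2175, -10875, 54375]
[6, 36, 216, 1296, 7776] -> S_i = 6*6^i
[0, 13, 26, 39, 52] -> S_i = 0 + 13*i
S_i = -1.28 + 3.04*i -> [-1.28, 1.76, 4.8, 7.84, 10.88]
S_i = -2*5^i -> [-2, -10, -50, -250, -1250]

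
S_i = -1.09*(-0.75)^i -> [-1.09, 0.82, -0.61, 0.46, -0.34]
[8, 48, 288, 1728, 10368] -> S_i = 8*6^i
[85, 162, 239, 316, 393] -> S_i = 85 + 77*i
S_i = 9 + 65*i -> [9, 74, 139, 204, 269]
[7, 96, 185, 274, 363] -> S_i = 7 + 89*i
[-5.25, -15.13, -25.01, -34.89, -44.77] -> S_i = -5.25 + -9.88*i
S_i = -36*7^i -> [-36, -252, -1764, -12348, -86436]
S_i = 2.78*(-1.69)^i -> [2.78, -4.7, 7.94, -13.42, 22.68]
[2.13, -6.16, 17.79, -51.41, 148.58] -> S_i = 2.13*(-2.89)^i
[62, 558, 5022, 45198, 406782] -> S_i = 62*9^i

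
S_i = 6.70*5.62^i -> [6.7, 37.65, 211.62, 1189.28, 6683.75]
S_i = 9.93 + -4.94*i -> [9.93, 4.99, 0.05, -4.89, -9.83]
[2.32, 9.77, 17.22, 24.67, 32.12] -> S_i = 2.32 + 7.45*i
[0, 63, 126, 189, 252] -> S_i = 0 + 63*i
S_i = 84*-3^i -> [84, -252, 756, -2268, 6804]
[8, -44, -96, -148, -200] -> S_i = 8 + -52*i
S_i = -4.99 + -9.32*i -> [-4.99, -14.31, -23.63, -32.95, -42.27]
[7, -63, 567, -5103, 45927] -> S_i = 7*-9^i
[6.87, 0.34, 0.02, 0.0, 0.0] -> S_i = 6.87*0.05^i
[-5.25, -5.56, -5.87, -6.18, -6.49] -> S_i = -5.25 + -0.31*i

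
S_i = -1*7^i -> [-1, -7, -49, -343, -2401]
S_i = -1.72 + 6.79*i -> [-1.72, 5.07, 11.86, 18.65, 25.44]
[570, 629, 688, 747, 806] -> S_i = 570 + 59*i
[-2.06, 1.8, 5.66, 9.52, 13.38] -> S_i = -2.06 + 3.86*i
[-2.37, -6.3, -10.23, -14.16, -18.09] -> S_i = -2.37 + -3.93*i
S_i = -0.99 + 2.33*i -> [-0.99, 1.34, 3.67, 6.0, 8.33]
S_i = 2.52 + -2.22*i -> [2.52, 0.3, -1.92, -4.14, -6.36]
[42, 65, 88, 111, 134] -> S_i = 42 + 23*i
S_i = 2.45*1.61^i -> [2.45, 3.94, 6.35, 10.22, 16.46]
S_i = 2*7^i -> [2, 14, 98, 686, 4802]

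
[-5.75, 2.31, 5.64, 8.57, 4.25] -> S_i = Random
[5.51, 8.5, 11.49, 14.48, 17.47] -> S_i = 5.51 + 2.99*i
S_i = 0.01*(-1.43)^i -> [0.01, -0.01, 0.02, -0.03, 0.04]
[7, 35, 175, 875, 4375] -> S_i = 7*5^i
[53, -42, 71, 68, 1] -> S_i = Random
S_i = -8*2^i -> [-8, -16, -32, -64, -128]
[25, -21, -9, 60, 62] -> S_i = Random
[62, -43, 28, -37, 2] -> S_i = Random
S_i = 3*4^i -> [3, 12, 48, 192, 768]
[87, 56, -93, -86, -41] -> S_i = Random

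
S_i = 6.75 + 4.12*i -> [6.75, 10.87, 14.99, 19.11, 23.23]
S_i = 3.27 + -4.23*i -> [3.27, -0.96, -5.19, -9.42, -13.65]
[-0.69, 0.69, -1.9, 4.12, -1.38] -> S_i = Random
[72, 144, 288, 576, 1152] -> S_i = 72*2^i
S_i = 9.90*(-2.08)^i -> [9.9, -20.59, 42.83, -89.09, 185.31]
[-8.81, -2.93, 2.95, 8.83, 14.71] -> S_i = -8.81 + 5.88*i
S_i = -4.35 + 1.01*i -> [-4.35, -3.34, -2.33, -1.32, -0.31]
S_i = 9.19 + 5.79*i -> [9.19, 14.98, 20.77, 26.56, 32.35]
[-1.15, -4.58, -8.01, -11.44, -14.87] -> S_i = -1.15 + -3.43*i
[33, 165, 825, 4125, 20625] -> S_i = 33*5^i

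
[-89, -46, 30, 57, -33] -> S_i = Random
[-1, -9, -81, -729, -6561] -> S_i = -1*9^i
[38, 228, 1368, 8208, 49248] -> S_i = 38*6^i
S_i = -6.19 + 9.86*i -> [-6.19, 3.67, 13.53, 23.39, 33.25]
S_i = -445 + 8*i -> [-445, -437, -429, -421, -413]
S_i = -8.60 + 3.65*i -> [-8.6, -4.95, -1.3, 2.35, 6.0]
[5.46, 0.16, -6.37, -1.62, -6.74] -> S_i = Random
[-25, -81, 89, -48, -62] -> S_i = Random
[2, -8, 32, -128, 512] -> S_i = 2*-4^i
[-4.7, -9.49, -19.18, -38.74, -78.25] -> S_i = -4.70*2.02^i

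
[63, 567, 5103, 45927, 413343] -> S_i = 63*9^i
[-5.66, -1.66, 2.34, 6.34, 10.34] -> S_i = -5.66 + 4.00*i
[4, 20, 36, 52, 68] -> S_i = 4 + 16*i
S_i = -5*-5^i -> [-5, 25, -125, 625, -3125]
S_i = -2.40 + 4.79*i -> [-2.4, 2.39, 7.18, 11.97, 16.76]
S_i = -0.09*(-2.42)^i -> [-0.09, 0.22, -0.53, 1.28, -3.09]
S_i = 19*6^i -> [19, 114, 684, 4104, 24624]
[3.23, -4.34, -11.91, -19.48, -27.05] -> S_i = 3.23 + -7.57*i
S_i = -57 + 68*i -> [-57, 11, 79, 147, 215]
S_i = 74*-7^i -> [74, -518, 3626, -25382, 177674]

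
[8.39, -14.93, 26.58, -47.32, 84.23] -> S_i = 8.39*(-1.78)^i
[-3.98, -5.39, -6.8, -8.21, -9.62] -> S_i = -3.98 + -1.41*i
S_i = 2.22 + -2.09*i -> [2.22, 0.13, -1.96, -4.05, -6.14]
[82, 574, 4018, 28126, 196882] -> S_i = 82*7^i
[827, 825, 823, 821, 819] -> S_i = 827 + -2*i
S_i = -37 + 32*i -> [-37, -5, 27, 59, 91]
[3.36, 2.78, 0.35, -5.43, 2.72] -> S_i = Random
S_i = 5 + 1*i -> [5, 6, 7, 8, 9]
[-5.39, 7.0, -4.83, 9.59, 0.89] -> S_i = Random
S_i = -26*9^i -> [-26, -234, -2106, -18954, -170586]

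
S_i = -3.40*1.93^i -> [-3.4, -6.56, -12.66, -24.44, -47.17]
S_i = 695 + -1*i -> [695, 694, 693, 692, 691]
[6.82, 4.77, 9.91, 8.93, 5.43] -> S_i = Random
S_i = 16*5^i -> [16, 80, 400, 2000, 10000]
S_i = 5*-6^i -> [5, -30, 180, -1080, 6480]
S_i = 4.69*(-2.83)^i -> [4.69, -13.27, 37.56, -106.3, 300.83]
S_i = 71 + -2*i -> [71, 69, 67, 65, 63]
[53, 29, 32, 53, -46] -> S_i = Random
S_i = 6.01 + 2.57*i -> [6.01, 8.58, 11.15, 13.72, 16.29]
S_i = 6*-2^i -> [6, -12, 24, -48, 96]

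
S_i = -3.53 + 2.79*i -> [-3.53, -0.74, 2.05, 4.84, 7.63]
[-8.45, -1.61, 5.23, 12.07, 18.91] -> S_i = -8.45 + 6.84*i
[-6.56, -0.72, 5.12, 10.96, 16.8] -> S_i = -6.56 + 5.84*i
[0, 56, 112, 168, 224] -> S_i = 0 + 56*i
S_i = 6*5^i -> [6, 30, 150, 750, 3750]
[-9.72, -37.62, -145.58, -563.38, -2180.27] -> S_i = -9.72*3.87^i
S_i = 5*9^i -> [5, 45, 405, 3645, 32805]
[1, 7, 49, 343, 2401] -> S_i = 1*7^i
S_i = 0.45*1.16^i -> [0.45, 0.52, 0.61, 0.7, 0.81]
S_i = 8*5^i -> [8, 40, 200, 1000, 5000]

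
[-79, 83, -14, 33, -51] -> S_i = Random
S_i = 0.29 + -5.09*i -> [0.29, -4.8, -9.89, -14.98, -20.07]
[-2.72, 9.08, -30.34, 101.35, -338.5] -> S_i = -2.72*(-3.34)^i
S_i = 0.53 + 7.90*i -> [0.53, 8.43, 16.33, 24.23, 32.13]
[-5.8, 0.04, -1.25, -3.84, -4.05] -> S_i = Random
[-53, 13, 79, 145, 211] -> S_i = -53 + 66*i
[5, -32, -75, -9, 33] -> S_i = Random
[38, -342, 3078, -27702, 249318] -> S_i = 38*-9^i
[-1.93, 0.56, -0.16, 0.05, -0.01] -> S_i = -1.93*(-0.29)^i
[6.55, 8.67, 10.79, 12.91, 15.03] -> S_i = 6.55 + 2.12*i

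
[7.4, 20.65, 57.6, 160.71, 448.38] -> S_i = 7.40*2.79^i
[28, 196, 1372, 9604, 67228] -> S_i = 28*7^i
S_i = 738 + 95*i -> [738, 833, 928, 1023, 1118]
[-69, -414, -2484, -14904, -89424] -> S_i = -69*6^i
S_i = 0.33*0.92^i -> [0.33, 0.3, 0.28, 0.26, 0.24]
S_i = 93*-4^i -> [93, -372, 1488, -5952, 23808]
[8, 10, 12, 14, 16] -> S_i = 8 + 2*i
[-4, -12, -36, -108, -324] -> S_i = -4*3^i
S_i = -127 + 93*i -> [-127, -34, 59, 152, 245]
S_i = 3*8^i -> [3, 24, 192, 1536, 12288]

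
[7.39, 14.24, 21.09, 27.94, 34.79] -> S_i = 7.39 + 6.85*i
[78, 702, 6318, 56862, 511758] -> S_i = 78*9^i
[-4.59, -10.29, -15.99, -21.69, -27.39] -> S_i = -4.59 + -5.70*i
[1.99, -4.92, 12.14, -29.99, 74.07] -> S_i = 1.99*(-2.47)^i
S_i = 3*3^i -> [3, 9, 27, 81, 243]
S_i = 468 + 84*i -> [468, 552, 636, 720, 804]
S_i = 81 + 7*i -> [81, 88, 95, 102, 109]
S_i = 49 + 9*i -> [49, 58, 67, 76, 85]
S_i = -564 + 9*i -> [-564, -555, -546, -537, -528]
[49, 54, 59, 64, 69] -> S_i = 49 + 5*i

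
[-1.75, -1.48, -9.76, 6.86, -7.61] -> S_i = Random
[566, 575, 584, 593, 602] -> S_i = 566 + 9*i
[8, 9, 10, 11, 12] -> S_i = 8 + 1*i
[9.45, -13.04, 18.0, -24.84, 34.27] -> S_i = 9.45*(-1.38)^i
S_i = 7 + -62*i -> [7, -55, -117, -179, -241]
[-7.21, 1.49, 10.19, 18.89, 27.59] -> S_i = -7.21 + 8.70*i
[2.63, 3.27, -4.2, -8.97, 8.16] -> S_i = Random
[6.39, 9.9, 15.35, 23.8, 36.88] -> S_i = 6.39*1.55^i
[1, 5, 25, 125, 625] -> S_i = 1*5^i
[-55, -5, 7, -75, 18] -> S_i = Random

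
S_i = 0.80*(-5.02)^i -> [0.8, -4.02, 20.16, -101.2, 508.05]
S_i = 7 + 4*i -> [7, 11, 15, 19, 23]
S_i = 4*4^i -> [4, 16, 64, 256, 1024]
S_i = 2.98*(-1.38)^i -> [2.98, -4.11, 5.68, -7.83, 10.81]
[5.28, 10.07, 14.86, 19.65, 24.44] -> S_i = 5.28 + 4.79*i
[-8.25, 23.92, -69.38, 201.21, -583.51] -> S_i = -8.25*(-2.90)^i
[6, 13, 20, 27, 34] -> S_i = 6 + 7*i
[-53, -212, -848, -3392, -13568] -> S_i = -53*4^i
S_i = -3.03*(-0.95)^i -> [-3.03, 2.88, -2.73, 2.6, -2.47]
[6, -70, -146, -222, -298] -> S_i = 6 + -76*i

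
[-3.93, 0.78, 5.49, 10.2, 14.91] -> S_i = -3.93 + 4.71*i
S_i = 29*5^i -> [29, 145, 725, 3625, 18125]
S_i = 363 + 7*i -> [363, 370, 377, 384, 391]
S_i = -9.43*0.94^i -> [-9.43, -8.86, -8.33, -7.83, -7.36]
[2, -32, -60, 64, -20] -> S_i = Random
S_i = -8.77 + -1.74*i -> [-8.77, -10.51, -12.25, -13.99, -15.73]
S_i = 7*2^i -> [7, 14, 28, 56, 112]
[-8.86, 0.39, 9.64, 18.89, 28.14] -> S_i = -8.86 + 9.25*i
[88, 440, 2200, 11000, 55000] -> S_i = 88*5^i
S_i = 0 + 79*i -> [0, 79, 158, 237, 316]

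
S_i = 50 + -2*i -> [50, 48, 46, 44, 42]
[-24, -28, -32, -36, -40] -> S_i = -24 + -4*i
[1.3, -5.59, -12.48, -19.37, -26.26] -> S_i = 1.30 + -6.89*i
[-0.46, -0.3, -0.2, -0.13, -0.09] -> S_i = -0.46*0.66^i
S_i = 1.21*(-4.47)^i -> [1.21, -5.41, 24.18, -108.07, 483.08]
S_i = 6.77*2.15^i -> [6.77, 14.56, 31.29, 67.28, 144.66]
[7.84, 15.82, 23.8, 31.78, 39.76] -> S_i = 7.84 + 7.98*i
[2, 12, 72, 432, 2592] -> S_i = 2*6^i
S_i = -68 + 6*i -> [-68, -62, -56, -50, -44]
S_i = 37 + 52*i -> [37, 89, 141, 193, 245]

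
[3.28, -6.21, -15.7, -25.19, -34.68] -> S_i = 3.28 + -9.49*i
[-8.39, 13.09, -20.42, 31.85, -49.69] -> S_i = -8.39*(-1.56)^i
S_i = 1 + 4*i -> [1, 5, 9, 13, 17]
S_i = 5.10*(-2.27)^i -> [5.1, -11.58, 26.28, -59.66, 135.42]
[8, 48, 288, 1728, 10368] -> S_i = 8*6^i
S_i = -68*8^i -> [-68, -544, -4352, -34816, -278528]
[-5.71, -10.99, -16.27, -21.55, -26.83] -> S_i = -5.71 + -5.28*i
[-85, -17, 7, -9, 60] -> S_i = Random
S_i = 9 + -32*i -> [9, -23, -55, -87, -119]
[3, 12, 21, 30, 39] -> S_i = 3 + 9*i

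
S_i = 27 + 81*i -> [27, 108, 189, 270, 351]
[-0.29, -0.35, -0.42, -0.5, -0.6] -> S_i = -0.29*1.20^i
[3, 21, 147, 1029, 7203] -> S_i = 3*7^i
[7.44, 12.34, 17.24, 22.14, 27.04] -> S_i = 7.44 + 4.90*i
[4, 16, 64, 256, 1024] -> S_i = 4*4^i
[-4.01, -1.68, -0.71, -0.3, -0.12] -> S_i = -4.01*0.42^i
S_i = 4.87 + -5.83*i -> [4.87, -0.96, -6.79, -12.62, -18.45]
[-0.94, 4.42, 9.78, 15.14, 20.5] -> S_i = -0.94 + 5.36*i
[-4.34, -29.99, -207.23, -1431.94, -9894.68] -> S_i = -4.34*6.91^i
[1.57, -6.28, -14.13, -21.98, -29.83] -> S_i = 1.57 + -7.85*i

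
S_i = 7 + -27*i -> [7, -20, -47, -74, -101]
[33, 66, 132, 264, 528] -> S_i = 33*2^i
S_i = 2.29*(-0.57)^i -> [2.29, -1.31, 0.74, -0.42, 0.24]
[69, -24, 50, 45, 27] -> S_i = Random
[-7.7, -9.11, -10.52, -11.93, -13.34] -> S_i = -7.70 + -1.41*i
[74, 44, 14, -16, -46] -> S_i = 74 + -30*i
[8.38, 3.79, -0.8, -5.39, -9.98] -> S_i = 8.38 + -4.59*i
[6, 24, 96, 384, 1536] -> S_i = 6*4^i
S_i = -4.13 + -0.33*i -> [-4.13, -4.46, -4.79, -5.12, -5.45]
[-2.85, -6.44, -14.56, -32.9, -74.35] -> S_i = -2.85*2.26^i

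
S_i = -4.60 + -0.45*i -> [-4.6, -5.05, -5.5, -5.95, -6.4]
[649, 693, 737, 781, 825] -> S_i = 649 + 44*i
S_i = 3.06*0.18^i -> [3.06, 0.55, 0.1, 0.02, 0.0]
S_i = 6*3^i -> [6, 18, 54, 162, 486]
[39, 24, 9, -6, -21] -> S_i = 39 + -15*i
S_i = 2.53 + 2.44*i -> [2.53, 4.97, 7.41, 9.85, 12.29]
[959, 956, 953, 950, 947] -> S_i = 959 + -3*i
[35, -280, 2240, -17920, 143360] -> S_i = 35*-8^i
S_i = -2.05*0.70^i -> [-2.05, -1.43, -1.0, -0.7, -0.49]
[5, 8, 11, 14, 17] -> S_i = 5 + 3*i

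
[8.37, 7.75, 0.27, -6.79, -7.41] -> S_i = Random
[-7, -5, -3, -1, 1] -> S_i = -7 + 2*i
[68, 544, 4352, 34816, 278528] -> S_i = 68*8^i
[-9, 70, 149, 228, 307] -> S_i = -9 + 79*i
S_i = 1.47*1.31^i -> [1.47, 1.93, 2.52, 3.3, 4.33]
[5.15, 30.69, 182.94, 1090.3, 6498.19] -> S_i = 5.15*5.96^i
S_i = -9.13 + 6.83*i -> [-9.13, -2.3, 4.53, 11.36, 18.19]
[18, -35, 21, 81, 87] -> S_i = Random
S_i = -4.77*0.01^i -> [-4.77, -0.05, -0.0, -0.0, -0.0]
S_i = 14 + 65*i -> [14, 79, 144, 209, 274]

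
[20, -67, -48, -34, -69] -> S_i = Random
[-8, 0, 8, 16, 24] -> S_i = -8 + 8*i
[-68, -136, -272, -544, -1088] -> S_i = -68*2^i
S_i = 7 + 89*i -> [7, 96, 185, 274, 363]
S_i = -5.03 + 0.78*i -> [-5.03, -4.25, -3.47, -2.69, -1.91]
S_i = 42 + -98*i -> [42, -56, -154, -252, -350]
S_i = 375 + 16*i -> [375, 391, 407, 423, 439]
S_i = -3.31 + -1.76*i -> [-3.31, -5.07, -6.83, -8.59, -10.35]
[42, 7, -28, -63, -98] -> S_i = 42 + -35*i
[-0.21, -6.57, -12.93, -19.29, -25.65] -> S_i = -0.21 + -6.36*i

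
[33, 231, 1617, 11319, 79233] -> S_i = 33*7^i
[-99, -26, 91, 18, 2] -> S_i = Random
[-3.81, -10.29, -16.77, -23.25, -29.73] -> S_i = -3.81 + -6.48*i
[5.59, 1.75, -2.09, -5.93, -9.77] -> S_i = 5.59 + -3.84*i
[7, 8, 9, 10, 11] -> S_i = 7 + 1*i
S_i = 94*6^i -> [94, 564, 3384, 20304, 121824]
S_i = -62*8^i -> [-62, -496, -3968, -31744, -253952]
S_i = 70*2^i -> [70, 140, 280, 560, 1120]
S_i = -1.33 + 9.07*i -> [-1.33, 7.74, 16.81, 25.88, 34.95]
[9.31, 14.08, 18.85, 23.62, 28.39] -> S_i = 9.31 + 4.77*i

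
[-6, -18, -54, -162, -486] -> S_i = -6*3^i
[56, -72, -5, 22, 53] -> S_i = Random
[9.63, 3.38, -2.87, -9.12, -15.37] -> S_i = 9.63 + -6.25*i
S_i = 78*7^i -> [78, 546, 3822, 26754, 187278]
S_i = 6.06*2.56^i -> [6.06, 15.51, 39.71, 101.67, 260.28]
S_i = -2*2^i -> [-2, -4, -8, -16, -32]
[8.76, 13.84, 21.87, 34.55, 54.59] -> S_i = 8.76*1.58^i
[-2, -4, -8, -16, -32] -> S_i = -2*2^i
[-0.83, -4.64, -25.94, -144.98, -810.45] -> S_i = -0.83*5.59^i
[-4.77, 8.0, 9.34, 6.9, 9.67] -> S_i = Random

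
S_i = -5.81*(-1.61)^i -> [-5.81, 9.35, -15.06, 24.25, -39.04]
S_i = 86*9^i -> [86, 774, 6966, 62694, 564246]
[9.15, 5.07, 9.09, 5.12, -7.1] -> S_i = Random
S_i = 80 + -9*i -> [80, 71, 62, 53, 44]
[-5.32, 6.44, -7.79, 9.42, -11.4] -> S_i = -5.32*(-1.21)^i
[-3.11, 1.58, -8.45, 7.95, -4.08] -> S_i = Random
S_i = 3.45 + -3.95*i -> [3.45, -0.5, -4.45, -8.4, -12.35]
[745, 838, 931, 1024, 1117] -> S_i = 745 + 93*i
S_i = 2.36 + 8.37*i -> [2.36, 10.73, 19.1, 27.47, 35.84]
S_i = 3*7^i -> [3, 21, 147, 1029, 7203]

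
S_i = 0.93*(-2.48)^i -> [0.93, -2.31, 5.72, -14.19, 35.18]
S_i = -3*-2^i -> [-3, 6, -12, 24, -48]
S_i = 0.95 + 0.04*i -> [0.95, 0.99, 1.03, 1.07, 1.11]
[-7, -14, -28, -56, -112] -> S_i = -7*2^i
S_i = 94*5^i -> [94, 470, 2350, 11750, 58750]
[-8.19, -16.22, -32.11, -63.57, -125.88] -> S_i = -8.19*1.98^i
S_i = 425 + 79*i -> [425, 504, 583, 662, 741]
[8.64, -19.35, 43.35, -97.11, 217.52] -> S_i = 8.64*(-2.24)^i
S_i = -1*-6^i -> [-1, 6, -36, 216, -1296]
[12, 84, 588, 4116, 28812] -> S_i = 12*7^i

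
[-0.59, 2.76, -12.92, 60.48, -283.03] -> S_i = -0.59*(-4.68)^i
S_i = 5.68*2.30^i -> [5.68, 13.06, 30.05, 69.11, 158.95]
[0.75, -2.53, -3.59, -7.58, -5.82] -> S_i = Random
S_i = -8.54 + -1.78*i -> [-8.54, -10.32, -12.1, -13.88, -15.66]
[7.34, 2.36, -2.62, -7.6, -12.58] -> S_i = 7.34 + -4.98*i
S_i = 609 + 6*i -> [609, 615, 621, 627, 633]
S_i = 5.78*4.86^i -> [5.78, 28.09, 136.52, 663.49, 3224.58]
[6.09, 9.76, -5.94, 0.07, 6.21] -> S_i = Random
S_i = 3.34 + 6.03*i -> [3.34, 9.37, 15.4, 21.43, 27.46]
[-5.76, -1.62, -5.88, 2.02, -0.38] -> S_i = Random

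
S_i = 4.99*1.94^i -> [4.99, 9.68, 18.78, 36.43, 70.68]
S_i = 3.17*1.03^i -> [3.17, 3.27, 3.36, 3.46, 3.57]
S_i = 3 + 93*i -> [3, 96, 189, 282, 375]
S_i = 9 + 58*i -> [9, 67, 125, 183, 241]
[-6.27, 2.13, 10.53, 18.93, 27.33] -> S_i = -6.27 + 8.40*i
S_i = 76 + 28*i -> [76, 104, 132, 160, 188]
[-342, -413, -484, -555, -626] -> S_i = -342 + -71*i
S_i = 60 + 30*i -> [60, 90, 120, 150, 180]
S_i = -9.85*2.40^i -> [-9.85, -23.64, -56.74, -136.17, -326.8]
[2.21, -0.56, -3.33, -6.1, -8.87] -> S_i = 2.21 + -2.77*i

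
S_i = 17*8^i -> [17, 136, 1088, 8704, 69632]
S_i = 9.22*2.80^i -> [9.22, 25.82, 72.28, 202.4, 566.71]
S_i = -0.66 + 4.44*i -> [-0.66, 3.78, 8.22, 12.66, 17.1]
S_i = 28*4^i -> [28, 112, 448, 1792, 7168]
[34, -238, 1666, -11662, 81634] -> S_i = 34*-7^i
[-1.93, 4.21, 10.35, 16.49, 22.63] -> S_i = -1.93 + 6.14*i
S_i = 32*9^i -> [32, 288, 2592, 23328, 209952]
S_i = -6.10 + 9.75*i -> [-6.1, 3.65, 13.4, 23.15, 32.9]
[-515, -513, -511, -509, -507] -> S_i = -515 + 2*i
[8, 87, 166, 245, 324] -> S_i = 8 + 79*i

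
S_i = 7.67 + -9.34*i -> [7.67, -1.67, -11.01, -20.35, -29.69]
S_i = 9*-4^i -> [9, -36, 144, -576, 2304]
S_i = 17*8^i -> [17, 136, 1088, 8704, 69632]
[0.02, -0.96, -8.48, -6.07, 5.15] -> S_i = Random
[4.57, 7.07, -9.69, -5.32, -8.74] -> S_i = Random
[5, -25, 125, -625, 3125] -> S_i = 5*-5^i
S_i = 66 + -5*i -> [66, 61, 56, 51, 46]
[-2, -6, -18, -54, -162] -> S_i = -2*3^i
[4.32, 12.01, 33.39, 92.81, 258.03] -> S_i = 4.32*2.78^i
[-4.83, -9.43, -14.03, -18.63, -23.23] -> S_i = -4.83 + -4.60*i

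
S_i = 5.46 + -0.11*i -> [5.46, 5.35, 5.24, 5.13, 5.02]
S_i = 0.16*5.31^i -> [0.16, 0.85, 4.51, 23.96, 127.2]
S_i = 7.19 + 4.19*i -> [7.19, 11.38, 15.57, 19.76, 23.95]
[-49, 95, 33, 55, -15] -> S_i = Random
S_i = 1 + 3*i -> [1, 4, 7, 10, 13]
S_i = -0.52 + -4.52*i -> [-0.52, -5.04, -9.56, -14.08, -18.6]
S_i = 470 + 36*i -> [470, 506, 542, 578, 614]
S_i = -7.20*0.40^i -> [-7.2, -2.88, -1.15, -0.46, -0.18]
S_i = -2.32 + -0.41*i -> [-2.32, -2.73, -3.14, -3.55, -3.96]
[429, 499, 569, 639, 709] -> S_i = 429 + 70*i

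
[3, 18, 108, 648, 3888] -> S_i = 3*6^i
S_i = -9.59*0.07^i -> [-9.59, -0.67, -0.05, -0.0, -0.0]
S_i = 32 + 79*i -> [32, 111, 190, 269, 348]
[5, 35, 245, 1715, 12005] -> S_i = 5*7^i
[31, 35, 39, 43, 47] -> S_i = 31 + 4*i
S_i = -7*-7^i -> [-7, 49, -343, 2401, -16807]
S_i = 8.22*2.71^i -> [8.22, 22.28, 60.37, 163.6, 443.35]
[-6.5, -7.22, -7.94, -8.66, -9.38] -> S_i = -6.50 + -0.72*i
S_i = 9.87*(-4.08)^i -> [9.87, -40.27, 164.3, -670.34, 2735.0]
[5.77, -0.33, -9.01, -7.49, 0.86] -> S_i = Random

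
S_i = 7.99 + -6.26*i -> [7.99, 1.73, -4.53, -10.79, -17.05]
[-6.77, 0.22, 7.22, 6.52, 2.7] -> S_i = Random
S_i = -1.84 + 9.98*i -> [-1.84, 8.14, 18.12, 28.1, 38.08]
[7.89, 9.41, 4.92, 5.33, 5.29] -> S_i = Random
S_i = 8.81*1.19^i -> [8.81, 10.48, 12.48, 14.85, 17.67]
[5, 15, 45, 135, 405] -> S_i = 5*3^i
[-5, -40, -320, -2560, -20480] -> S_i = -5*8^i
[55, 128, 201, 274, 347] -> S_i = 55 + 73*i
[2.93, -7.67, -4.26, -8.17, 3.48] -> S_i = Random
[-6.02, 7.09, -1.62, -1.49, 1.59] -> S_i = Random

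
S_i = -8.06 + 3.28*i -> [-8.06, -4.78, -1.5, 1.78, 5.06]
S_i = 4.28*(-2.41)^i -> [4.28, -10.31, 24.86, -59.91, 144.38]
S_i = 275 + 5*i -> [275, 280, 285, 290, 295]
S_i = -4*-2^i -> [-4, 8, -16, 32, -64]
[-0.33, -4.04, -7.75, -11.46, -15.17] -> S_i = -0.33 + -3.71*i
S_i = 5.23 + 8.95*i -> [5.23, 14.18, 23.13, 32.08, 41.03]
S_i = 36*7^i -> [36, 252, 1764, 12348, 86436]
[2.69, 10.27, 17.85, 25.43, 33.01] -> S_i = 2.69 + 7.58*i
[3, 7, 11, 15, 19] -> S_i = 3 + 4*i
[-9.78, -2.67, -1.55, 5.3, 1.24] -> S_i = Random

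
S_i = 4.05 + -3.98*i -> [4.05, 0.07, -3.91, -7.89, -11.87]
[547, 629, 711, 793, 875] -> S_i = 547 + 82*i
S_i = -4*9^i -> [-4, -36, -324, -2916, -26244]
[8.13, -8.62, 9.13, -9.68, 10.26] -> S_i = 8.13*(-1.06)^i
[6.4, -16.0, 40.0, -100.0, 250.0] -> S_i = 6.40*(-2.50)^i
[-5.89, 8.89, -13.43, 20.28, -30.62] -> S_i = -5.89*(-1.51)^i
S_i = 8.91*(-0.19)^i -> [8.91, -1.69, 0.32, -0.06, 0.01]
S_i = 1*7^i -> [1, 7, 49, 343, 2401]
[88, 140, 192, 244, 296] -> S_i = 88 + 52*i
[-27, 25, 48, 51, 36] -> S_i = Random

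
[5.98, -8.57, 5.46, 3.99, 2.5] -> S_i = Random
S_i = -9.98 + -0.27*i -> [-9.98, -10.25, -10.52, -10.79, -11.06]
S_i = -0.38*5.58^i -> [-0.38, -2.12, -11.83, -66.02, -368.4]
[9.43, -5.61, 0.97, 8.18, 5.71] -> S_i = Random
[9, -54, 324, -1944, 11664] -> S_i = 9*-6^i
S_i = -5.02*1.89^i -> [-5.02, -9.49, -17.93, -33.89, -64.05]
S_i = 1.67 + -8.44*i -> [1.67, -6.77, -15.21, -23.65, -32.09]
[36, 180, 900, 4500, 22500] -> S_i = 36*5^i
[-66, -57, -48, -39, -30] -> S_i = -66 + 9*i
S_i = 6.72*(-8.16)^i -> [6.72, -54.84, 447.46, -3651.23, 29794.08]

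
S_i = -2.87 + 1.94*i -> [-2.87, -0.93, 1.01, 2.95, 4.89]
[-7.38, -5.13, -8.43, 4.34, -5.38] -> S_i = Random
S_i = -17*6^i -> [-17, -102, -612, -3672, -22032]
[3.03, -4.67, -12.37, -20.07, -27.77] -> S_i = 3.03 + -7.70*i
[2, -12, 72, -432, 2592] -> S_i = 2*-6^i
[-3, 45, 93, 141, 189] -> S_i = -3 + 48*i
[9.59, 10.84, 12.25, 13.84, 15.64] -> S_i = 9.59*1.13^i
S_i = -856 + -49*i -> [-856, -905, -954, -1003, -1052]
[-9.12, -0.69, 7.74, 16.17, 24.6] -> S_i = -9.12 + 8.43*i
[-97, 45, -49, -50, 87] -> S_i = Random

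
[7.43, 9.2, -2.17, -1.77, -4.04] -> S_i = Random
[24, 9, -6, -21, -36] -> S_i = 24 + -15*i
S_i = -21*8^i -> [-21, -168, -1344, -10752, -86016]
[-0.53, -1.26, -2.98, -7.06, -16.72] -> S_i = -0.53*2.37^i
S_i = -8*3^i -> [-8, -24, -72, -216, -648]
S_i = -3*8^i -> [-3, -24, -192, -1536, -12288]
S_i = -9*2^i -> [-9, -18, -36, -72, -144]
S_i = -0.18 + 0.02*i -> [-0.18, -0.16, -0.14, -0.12, -0.1]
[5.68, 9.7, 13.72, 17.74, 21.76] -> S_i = 5.68 + 4.02*i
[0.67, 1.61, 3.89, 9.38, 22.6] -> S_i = 0.67*2.41^i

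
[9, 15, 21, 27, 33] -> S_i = 9 + 6*i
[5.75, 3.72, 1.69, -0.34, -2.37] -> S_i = 5.75 + -2.03*i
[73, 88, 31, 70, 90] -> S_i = Random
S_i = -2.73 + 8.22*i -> [-2.73, 5.49, 13.71, 21.93, 30.15]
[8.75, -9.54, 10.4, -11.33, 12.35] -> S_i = 8.75*(-1.09)^i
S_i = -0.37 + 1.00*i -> [-0.37, 0.63, 1.63, 2.63, 3.63]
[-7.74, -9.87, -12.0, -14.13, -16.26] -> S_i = -7.74 + -2.13*i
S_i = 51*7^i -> [51, 357, 2499, 17493, 122451]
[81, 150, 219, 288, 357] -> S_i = 81 + 69*i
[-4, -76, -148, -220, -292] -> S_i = -4 + -72*i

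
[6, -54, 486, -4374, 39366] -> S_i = 6*-9^i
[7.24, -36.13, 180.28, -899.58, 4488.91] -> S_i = 7.24*(-4.99)^i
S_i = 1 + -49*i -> [1, -48, -97, -146, -195]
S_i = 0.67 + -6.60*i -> [0.67, -5.93, -12.53, -19.13, -25.73]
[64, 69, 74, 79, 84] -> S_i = 64 + 5*i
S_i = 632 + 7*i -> [632, 639, 646, 653, 660]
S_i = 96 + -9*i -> [96, 87, 78, 69, 60]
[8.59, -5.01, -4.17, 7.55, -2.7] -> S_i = Random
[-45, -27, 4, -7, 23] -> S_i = Random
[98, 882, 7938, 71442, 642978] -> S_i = 98*9^i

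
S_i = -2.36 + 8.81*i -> [-2.36, 6.45, 15.26, 24.07, 32.88]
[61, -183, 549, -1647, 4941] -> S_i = 61*-3^i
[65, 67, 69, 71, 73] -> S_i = 65 + 2*i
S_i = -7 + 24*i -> [-7, 17, 41, 65, 89]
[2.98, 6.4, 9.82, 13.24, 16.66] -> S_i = 2.98 + 3.42*i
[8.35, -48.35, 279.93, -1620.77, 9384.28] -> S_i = 8.35*(-5.79)^i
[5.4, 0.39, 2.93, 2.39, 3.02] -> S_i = Random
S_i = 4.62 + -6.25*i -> [4.62, -1.63, -7.88, -14.13, -20.38]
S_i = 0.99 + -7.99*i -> [0.99, -7.0, -14.99, -22.98, -30.97]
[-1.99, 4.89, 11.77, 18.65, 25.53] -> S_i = -1.99 + 6.88*i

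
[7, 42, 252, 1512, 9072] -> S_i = 7*6^i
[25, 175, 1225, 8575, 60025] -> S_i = 25*7^i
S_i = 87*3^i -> [87, 261, 783, 2349, 7047]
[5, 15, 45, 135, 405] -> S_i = 5*3^i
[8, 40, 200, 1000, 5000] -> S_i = 8*5^i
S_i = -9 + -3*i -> [-9, -12, -15, -18, -21]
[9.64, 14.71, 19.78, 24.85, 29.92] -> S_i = 9.64 + 5.07*i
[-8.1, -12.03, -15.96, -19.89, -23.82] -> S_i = -8.10 + -3.93*i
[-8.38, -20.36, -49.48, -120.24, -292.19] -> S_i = -8.38*2.43^i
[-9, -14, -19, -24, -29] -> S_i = -9 + -5*i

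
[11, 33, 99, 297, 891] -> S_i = 11*3^i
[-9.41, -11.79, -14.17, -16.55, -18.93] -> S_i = -9.41 + -2.38*i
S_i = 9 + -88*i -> [9, -79, -167, -255, -343]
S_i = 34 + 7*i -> [34, 41, 48, 55, 62]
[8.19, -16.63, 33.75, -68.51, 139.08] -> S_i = 8.19*(-2.03)^i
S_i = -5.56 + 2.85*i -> [-5.56, -2.71, 0.14, 2.99, 5.84]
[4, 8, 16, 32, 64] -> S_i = 4*2^i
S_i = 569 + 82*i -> [569, 651, 733, 815, 897]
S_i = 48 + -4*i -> [48, 44, 40, 36, 32]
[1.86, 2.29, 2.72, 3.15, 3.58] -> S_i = 1.86 + 0.43*i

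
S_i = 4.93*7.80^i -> [4.93, 38.45, 299.94, 2339.54, 18248.42]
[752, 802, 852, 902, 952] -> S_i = 752 + 50*i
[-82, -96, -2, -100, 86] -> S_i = Random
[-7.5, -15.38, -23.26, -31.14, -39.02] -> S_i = -7.50 + -7.88*i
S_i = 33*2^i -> [33, 66, 132, 264, 528]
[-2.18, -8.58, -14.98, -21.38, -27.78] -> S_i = -2.18 + -6.40*i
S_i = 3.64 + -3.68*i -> [3.64, -0.04, -3.72, -7.4, -11.08]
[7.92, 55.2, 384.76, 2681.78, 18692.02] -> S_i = 7.92*6.97^i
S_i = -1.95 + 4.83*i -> [-1.95, 2.88, 7.71, 12.54, 17.37]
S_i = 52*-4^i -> [52, -208, 832, -3328, 13312]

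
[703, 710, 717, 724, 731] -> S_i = 703 + 7*i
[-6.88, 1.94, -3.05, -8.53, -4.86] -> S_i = Random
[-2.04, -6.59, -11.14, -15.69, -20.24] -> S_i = -2.04 + -4.55*i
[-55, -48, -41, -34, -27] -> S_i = -55 + 7*i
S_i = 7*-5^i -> [7, -35, 175, -875, 4375]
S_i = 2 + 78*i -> [2, 80, 158, 236, 314]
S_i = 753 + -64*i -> [753, 689, 625, 561, 497]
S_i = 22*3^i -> [22, 66, 198, 594, 1782]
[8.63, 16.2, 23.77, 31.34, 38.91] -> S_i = 8.63 + 7.57*i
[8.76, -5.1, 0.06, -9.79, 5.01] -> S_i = Random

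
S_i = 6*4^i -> [6, 24, 96, 384, 1536]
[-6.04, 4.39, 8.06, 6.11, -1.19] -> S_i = Random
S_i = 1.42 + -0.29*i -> [1.42, 1.13, 0.84, 0.55, 0.26]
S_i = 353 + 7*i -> [353, 360, 367, 374, 381]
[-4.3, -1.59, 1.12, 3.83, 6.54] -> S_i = -4.30 + 2.71*i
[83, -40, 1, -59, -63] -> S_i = Random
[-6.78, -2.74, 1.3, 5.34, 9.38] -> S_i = -6.78 + 4.04*i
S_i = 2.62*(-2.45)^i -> [2.62, -6.42, 15.73, -38.53, 94.4]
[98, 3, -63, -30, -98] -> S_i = Random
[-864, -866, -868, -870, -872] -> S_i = -864 + -2*i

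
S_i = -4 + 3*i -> [-4, -1, 2, 5, 8]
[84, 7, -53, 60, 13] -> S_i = Random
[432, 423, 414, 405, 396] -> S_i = 432 + -9*i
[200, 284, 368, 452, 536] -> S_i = 200 + 84*i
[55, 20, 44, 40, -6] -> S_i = Random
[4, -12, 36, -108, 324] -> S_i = 4*-3^i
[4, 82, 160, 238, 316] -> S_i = 4 + 78*i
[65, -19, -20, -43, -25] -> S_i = Random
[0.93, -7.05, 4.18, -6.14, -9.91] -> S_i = Random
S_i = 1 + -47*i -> [1, -46, -93, -140, -187]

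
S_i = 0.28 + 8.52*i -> [0.28, 8.8, 17.32, 25.84, 34.36]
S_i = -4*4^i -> [-4, -16, -64, -256, -1024]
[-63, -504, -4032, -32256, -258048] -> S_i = -63*8^i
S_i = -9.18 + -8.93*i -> [-9.18, -18.11, -27.04, -35.97, -44.9]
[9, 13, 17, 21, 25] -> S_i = 9 + 4*i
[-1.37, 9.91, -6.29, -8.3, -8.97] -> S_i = Random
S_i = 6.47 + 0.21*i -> [6.47, 6.68, 6.89, 7.1, 7.31]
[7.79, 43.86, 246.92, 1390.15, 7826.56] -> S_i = 7.79*5.63^i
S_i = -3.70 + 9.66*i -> [-3.7, 5.96, 15.62, 25.28, 34.94]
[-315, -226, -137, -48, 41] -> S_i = -315 + 89*i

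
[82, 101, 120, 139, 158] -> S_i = 82 + 19*i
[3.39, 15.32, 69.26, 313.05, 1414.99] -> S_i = 3.39*4.52^i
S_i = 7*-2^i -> [7, -14, 28, -56, 112]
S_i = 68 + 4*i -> [68, 72, 76, 80, 84]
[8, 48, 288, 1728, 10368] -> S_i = 8*6^i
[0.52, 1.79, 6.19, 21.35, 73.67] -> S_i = 0.52*3.45^i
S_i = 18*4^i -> [18, 72, 288, 1152, 4608]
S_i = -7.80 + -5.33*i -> [-7.8, -13.13, -18.46, -23.79, -29.12]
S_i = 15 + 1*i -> [15, 16, 17, 18, 19]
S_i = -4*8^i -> [-4, -32, -256, -2048, -16384]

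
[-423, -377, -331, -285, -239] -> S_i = -423 + 46*i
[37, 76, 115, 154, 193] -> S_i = 37 + 39*i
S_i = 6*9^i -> [6, 54, 486, 4374, 39366]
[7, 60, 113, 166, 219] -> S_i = 7 + 53*i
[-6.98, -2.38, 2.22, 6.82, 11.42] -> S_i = -6.98 + 4.60*i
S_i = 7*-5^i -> [7, -35, 175, -875, 4375]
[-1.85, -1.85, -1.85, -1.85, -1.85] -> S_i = -1.85*1.00^i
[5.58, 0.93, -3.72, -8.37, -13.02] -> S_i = 5.58 + -4.65*i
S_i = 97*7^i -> [97, 679, 4753, 33271, 232897]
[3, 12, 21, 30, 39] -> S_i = 3 + 9*i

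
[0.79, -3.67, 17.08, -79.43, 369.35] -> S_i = 0.79*(-4.65)^i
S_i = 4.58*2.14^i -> [4.58, 9.8, 20.97, 44.89, 96.06]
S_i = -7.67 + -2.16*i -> [-7.67, -9.83, -11.99, -14.15, -16.31]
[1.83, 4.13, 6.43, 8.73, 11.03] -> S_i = 1.83 + 2.30*i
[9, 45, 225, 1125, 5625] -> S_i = 9*5^i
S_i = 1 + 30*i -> [1, 31, 61, 91, 121]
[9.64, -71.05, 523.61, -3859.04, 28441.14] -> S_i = 9.64*(-7.37)^i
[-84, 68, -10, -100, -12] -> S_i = Random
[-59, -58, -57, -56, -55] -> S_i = -59 + 1*i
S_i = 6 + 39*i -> [6, 45, 84, 123, 162]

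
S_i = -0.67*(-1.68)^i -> [-0.67, 1.13, -1.89, 3.18, -5.34]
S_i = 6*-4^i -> [6, -24, 96, -384, 1536]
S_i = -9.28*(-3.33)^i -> [-9.28, 30.9, -102.9, 342.67, -1141.1]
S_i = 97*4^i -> [97, 388, 1552, 6208, 24832]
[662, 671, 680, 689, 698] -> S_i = 662 + 9*i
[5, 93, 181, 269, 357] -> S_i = 5 + 88*i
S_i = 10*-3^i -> [10, -30, 90, -270, 810]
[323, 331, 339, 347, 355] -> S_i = 323 + 8*i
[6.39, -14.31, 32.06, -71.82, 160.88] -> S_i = 6.39*(-2.24)^i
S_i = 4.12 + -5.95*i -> [4.12, -1.83, -7.78, -13.73, -19.68]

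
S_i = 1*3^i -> [1, 3, 9, 27, 81]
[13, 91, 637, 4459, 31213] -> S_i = 13*7^i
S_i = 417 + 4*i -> [417, 421, 425, 429, 433]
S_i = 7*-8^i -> [7, -56, 448, -3584, 28672]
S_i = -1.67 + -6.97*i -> [-1.67, -8.64, -15.61, -22.58, -29.55]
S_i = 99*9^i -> [99, 891, 8019, 72171, 649539]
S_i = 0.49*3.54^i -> [0.49, 1.73, 6.14, 21.74, 76.95]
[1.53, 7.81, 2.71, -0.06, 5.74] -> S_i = Random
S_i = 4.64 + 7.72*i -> [4.64, 12.36, 20.08, 27.8, 35.52]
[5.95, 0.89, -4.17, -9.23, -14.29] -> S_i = 5.95 + -5.06*i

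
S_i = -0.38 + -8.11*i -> [-0.38, -8.49, -16.6, -24.71, -32.82]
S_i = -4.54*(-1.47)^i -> [-4.54, 6.67, -9.81, 14.42, -21.2]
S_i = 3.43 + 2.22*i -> [3.43, 5.65, 7.87, 10.09, 12.31]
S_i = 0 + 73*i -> [0, 73, 146, 219, 292]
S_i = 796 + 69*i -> [796, 865, 934, 1003, 1072]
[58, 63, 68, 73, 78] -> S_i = 58 + 5*i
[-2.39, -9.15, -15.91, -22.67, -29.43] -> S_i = -2.39 + -6.76*i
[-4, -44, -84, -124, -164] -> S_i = -4 + -40*i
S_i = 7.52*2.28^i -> [7.52, 17.15, 39.09, 89.13, 203.22]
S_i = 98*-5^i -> [98, -490, 2450, -12250, 61250]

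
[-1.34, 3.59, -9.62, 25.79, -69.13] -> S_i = -1.34*(-2.68)^i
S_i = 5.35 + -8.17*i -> [5.35, -2.82, -10.99, -19.16, -27.33]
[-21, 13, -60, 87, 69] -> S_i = Random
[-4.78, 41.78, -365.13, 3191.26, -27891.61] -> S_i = -4.78*(-8.74)^i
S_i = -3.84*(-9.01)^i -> [-3.84, 34.6, -311.73, 2808.7, -25306.4]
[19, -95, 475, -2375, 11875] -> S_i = 19*-5^i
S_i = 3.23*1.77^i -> [3.23, 5.72, 10.12, 17.91, 31.7]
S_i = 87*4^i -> [87, 348, 1392, 5568, 22272]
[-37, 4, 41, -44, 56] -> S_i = Random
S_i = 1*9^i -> [1, 9, 81, 729, 6561]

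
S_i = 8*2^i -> [8, 16, 32, 64, 128]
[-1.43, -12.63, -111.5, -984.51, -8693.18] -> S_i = -1.43*8.83^i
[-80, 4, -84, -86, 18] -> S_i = Random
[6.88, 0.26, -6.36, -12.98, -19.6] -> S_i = 6.88 + -6.62*i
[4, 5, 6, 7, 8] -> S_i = 4 + 1*i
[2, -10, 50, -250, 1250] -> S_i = 2*-5^i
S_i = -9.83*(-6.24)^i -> [-9.83, 61.34, -382.76, 2388.4, -14903.62]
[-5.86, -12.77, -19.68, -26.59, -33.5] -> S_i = -5.86 + -6.91*i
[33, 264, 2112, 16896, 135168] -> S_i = 33*8^i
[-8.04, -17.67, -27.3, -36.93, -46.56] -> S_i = -8.04 + -9.63*i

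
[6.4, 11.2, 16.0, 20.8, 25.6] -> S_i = 6.40 + 4.80*i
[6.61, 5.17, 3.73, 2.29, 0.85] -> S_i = 6.61 + -1.44*i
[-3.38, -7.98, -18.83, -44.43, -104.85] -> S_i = -3.38*2.36^i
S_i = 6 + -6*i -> [6, 0, -6, -12, -18]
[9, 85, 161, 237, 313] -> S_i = 9 + 76*i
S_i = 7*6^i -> [7, 42, 252, 1512, 9072]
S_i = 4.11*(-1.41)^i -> [4.11, -5.8, 8.17, -11.52, 16.24]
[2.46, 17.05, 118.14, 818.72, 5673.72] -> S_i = 2.46*6.93^i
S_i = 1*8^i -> [1, 8, 64, 512, 4096]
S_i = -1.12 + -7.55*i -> [-1.12, -8.67, -16.22, -23.77, -31.32]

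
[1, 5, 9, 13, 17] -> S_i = 1 + 4*i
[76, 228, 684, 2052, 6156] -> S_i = 76*3^i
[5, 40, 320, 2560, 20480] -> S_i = 5*8^i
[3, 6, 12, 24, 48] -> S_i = 3*2^i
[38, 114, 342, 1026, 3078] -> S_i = 38*3^i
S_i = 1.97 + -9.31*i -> [1.97, -7.34, -16.65, -25.96, -35.27]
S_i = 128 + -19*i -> [128, 109, 90, 71, 52]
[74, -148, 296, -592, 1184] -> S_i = 74*-2^i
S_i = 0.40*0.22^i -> [0.4, 0.09, 0.02, 0.0, 0.0]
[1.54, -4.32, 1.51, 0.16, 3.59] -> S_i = Random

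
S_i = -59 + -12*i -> [-59, -71, -83, -95, -107]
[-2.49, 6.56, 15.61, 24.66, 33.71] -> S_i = -2.49 + 9.05*i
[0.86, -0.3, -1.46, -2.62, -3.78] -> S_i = 0.86 + -1.16*i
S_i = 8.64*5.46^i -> [8.64, 47.17, 257.57, 1406.34, 7678.64]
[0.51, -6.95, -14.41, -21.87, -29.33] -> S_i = 0.51 + -7.46*i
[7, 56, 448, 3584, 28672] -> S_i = 7*8^i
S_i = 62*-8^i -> [62, -496, 3968, -31744, 253952]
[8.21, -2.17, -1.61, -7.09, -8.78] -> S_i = Random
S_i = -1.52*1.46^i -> [-1.52, -2.22, -3.24, -4.73, -6.91]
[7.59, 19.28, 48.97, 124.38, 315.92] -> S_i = 7.59*2.54^i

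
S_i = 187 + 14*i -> [187, 201, 215, 229, 243]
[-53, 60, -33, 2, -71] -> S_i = Random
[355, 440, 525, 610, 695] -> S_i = 355 + 85*i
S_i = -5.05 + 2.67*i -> [-5.05, -2.38, 0.29, 2.96, 5.63]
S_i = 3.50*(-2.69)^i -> [3.5, -9.41, 25.33, -68.13, 183.26]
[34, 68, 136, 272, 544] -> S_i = 34*2^i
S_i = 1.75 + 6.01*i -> [1.75, 7.76, 13.77, 19.78, 25.79]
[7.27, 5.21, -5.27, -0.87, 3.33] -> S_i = Random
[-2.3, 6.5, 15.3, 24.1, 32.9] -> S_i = -2.30 + 8.80*i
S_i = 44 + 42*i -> [44, 86, 128, 170, 212]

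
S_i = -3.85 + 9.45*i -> [-3.85, 5.6, 15.05, 24.5, 33.95]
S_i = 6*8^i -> [6, 48, 384, 3072, 24576]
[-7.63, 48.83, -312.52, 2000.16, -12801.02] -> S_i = -7.63*(-6.40)^i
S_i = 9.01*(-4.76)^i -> [9.01, -42.89, 204.14, -971.73, 4625.44]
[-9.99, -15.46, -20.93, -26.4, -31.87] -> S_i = -9.99 + -5.47*i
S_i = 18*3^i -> [18, 54, 162, 486, 1458]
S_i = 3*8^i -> [3, 24, 192, 1536, 12288]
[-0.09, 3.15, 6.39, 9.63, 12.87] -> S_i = -0.09 + 3.24*i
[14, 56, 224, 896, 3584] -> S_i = 14*4^i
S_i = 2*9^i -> [2, 18, 162, 1458, 13122]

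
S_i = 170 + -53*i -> [170, 117, 64, 11, -42]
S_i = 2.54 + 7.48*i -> [2.54, 10.02, 17.5, 24.98, 32.46]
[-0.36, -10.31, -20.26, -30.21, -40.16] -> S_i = -0.36 + -9.95*i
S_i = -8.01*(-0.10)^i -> [-8.01, 0.8, -0.08, 0.01, -0.0]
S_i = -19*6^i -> [-19, -114, -684, -4104, -24624]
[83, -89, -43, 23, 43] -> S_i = Random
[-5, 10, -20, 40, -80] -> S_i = -5*-2^i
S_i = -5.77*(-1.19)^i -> [-5.77, 6.87, -8.17, 9.72, -11.57]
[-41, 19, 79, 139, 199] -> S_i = -41 + 60*i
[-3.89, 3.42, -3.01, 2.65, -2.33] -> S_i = -3.89*(-0.88)^i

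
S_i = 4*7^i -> [4, 28, 196, 1372, 9604]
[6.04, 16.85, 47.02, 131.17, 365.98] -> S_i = 6.04*2.79^i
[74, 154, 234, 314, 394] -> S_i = 74 + 80*i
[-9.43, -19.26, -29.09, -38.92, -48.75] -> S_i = -9.43 + -9.83*i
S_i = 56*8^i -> [56, 448, 3584, 28672, 229376]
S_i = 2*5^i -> [2, 10, 50, 250, 1250]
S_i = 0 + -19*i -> [0, -19, -38, -57, -76]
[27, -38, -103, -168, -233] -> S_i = 27 + -65*i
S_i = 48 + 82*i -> [48, 130, 212, 294, 376]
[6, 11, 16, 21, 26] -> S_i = 6 + 5*i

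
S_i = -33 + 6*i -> [-33, -27, -21, -15, -9]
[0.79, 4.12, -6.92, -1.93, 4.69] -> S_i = Random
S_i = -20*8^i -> [-20, -160, -1280, -10240, -81920]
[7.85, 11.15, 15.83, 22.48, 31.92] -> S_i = 7.85*1.42^i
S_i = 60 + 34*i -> [60, 94, 128, 162, 196]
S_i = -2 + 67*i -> [-2, 65, 132, 199, 266]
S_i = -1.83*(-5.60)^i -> [-1.83, 10.25, -57.39, 321.38, -1799.71]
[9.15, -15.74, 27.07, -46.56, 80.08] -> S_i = 9.15*(-1.72)^i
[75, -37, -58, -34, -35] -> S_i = Random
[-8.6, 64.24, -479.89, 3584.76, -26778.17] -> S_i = -8.60*(-7.47)^i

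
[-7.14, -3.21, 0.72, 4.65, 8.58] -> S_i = -7.14 + 3.93*i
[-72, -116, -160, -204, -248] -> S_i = -72 + -44*i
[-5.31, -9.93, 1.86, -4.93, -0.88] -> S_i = Random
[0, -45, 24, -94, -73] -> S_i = Random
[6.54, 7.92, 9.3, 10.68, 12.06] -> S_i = 6.54 + 1.38*i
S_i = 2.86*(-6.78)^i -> [2.86, -19.39, 131.47, -891.36, 6043.45]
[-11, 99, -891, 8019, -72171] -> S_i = -11*-9^i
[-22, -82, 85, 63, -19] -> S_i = Random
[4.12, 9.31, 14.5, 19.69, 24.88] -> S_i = 4.12 + 5.19*i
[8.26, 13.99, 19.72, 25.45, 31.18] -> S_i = 8.26 + 5.73*i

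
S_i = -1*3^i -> [-1, -3, -9, -27, -81]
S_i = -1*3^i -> [-1, -3, -9, -27, -81]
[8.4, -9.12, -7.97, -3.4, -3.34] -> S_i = Random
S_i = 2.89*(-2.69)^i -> [2.89, -7.77, 20.91, -56.25, 151.32]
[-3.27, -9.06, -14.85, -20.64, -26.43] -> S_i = -3.27 + -5.79*i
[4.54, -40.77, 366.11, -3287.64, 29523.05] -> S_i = 4.54*(-8.98)^i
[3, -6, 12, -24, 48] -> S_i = 3*-2^i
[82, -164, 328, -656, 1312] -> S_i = 82*-2^i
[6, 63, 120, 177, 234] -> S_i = 6 + 57*i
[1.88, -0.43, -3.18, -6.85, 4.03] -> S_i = Random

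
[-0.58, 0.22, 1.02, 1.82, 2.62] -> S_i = -0.58 + 0.80*i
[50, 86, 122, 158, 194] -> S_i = 50 + 36*i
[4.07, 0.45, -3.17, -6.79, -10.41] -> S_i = 4.07 + -3.62*i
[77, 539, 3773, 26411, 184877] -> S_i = 77*7^i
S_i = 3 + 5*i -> [3, 8, 13, 18, 23]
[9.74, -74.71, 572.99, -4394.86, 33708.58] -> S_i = 9.74*(-7.67)^i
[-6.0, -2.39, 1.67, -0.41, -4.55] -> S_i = Random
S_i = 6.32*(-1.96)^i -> [6.32, -12.39, 24.28, -47.59, 93.27]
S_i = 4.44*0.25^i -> [4.44, 1.11, 0.28, 0.07, 0.02]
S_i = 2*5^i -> [2, 10, 50, 250, 1250]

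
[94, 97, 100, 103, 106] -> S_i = 94 + 3*i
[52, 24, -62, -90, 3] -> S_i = Random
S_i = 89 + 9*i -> [89, 98, 107, 116, 125]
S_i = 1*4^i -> [1, 4, 16, 64, 256]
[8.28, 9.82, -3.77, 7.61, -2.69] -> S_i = Random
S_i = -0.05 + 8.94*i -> [-0.05, 8.89, 17.83, 26.77, 35.71]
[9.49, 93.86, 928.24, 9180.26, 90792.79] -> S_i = 9.49*9.89^i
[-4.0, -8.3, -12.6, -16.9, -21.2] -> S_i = -4.00 + -4.30*i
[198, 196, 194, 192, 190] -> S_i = 198 + -2*i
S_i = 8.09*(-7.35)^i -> [8.09, -59.46, 437.04, -3212.26, 23610.1]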